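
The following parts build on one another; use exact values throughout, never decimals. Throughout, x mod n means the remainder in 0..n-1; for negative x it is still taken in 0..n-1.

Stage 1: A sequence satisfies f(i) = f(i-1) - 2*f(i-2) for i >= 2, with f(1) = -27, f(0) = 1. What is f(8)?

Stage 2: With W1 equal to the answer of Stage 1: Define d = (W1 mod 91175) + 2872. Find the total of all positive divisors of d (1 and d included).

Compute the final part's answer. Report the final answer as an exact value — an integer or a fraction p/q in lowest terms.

Stage 1: f(2) = 1*(-27) - 2*(1) = -29; iterating: f(2)=-29, f(3)=25, f(4)=83, f(5)=33, f(6)=-133, f(7)=-199, f(8)=67; answer 67
Stage 2: W1 = 67; d = 2939; 2939 is prime, so its only divisors are 1 and 2939; sigma = 1 + 2939 = 2940; answer 2940

2940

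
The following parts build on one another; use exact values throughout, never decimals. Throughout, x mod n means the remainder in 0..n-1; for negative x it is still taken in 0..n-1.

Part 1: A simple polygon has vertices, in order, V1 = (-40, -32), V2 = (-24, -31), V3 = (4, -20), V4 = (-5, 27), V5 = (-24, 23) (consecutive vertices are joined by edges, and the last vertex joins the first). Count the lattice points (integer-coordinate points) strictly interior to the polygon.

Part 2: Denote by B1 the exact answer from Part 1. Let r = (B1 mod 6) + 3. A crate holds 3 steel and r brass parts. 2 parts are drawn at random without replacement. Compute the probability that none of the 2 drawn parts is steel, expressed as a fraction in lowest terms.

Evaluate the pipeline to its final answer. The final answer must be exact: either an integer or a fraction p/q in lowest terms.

2/7

Part 1: cross terms: (-40*-31 - -24*-32)=472, (-24*-20 - 4*-31)=604, (4*27 - -5*-20)=8, (-5*23 - -24*27)=533, (-24*-32 - -40*23)=1688; twice the area = |3305| = 3305; area = 3305/2; boundary points = 1 + 1 + 1 + 1 + 1 = 5; strictly interior points = area - boundary/2 + 1 = 1651; answer 1651
Part 2: B1 = 1651; r = 4; total draws C(7,2) = 21; favorable C(4,2) = 6; P = 2/7; answer 2/7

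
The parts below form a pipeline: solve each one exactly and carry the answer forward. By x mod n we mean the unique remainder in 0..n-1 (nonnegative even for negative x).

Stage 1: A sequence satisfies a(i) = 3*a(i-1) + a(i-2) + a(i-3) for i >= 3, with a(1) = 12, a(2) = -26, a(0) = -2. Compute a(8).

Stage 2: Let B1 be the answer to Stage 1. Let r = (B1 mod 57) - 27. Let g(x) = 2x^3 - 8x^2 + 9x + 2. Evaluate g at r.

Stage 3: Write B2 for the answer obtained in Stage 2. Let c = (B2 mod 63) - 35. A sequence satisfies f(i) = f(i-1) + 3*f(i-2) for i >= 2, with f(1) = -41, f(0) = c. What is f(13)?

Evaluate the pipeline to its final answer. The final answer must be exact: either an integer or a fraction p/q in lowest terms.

-139049

Stage 1: a(3) = 3*(-26) + 1*(12) + 1*(-2) = -68; iterating: a(3)=-68, a(4)=-218, a(5)=-748, a(6)=-2530, a(7)=-8556, a(8)=-28946; answer -28946
Stage 2: B1 = -28946; r = -17; 2*(-17)^3 - 8*(-17)^2 + 9*(-17)^1 + 2 = (-9826) + (-2312) + (-153) + (2) = -12289; answer -12289
Stage 3: B2 = -12289; c = 24; f(2) = 1*(-41) + 3*(24) = 31; iterating: f(2)=31, f(3)=-92, f(4)=1, f(5)=-275, f(6)=-272, f(7)=-1097, f(8)=-1913, f(9)=-5204, f(10)=-10943, f(11)=-26555, f(12)=-59384, f(13)=-139049; answer -139049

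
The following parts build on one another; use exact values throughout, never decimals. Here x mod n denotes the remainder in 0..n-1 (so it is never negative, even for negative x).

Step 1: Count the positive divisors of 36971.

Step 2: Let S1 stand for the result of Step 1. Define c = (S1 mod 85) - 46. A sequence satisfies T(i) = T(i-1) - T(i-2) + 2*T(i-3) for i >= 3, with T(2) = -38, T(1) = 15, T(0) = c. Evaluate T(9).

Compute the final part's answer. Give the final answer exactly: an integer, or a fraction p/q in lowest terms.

-229

Step 1: 36971 = 11 * 3361; number of divisors = (1+1) * (1+1) = 4; answer 4
Step 2: S1 = 4; c = -42; T(3) = 1*(-38) - 1*(15) + 2*(-42) = -137; iterating: T(3)=-137, T(4)=-69, T(5)=-8, T(6)=-213, T(7)=-343, T(8)=-146, T(9)=-229; answer -229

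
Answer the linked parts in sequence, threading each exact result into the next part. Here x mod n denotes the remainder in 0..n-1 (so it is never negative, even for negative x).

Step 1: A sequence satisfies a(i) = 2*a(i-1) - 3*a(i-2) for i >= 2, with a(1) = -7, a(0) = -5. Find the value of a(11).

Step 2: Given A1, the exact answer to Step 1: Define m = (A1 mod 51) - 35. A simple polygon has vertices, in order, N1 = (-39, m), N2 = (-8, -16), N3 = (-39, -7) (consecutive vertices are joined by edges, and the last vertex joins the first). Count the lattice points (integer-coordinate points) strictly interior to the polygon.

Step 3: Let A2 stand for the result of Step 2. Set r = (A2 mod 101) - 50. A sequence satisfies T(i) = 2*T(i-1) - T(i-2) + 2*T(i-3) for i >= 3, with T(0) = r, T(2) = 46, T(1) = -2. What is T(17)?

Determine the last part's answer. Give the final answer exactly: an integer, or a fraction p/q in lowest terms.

1467982

Step 1: a(2) = 2*(-7) - 3*(-5) = 1; iterating: a(2)=1, a(3)=23, a(4)=43, a(5)=17, a(6)=-95, a(7)=-241, a(8)=-197, a(9)=329, a(10)=1249, a(11)=1511; answer 1511
Step 2: A1 = 1511; m = -3; cross terms: (-39*-16 - -8*-3)=600, (-8*-7 - -39*-16)=-568, (-39*-3 - -39*-7)=-156; twice the area = |-124| = 124; area = 62; boundary points = 1 + 1 + 4 = 6; strictly interior points = area - boundary/2 + 1 = 60; answer 60
Step 3: A2 = 60; r = 10; T(3) = 2*(46) - 1*(-2) + 2*(10) = 114; iterating: T(3)=114, T(4)=178, T(5)=334, T(6)=718, T(7)=1458, T(8)=2866, T(9)=5710, T(10)=11470, T(11)=22962, T(12)=45874, T(13)=91726, T(14)=183502, T(15)=367026, T(16)=734002, T(17)=1467982; answer 1467982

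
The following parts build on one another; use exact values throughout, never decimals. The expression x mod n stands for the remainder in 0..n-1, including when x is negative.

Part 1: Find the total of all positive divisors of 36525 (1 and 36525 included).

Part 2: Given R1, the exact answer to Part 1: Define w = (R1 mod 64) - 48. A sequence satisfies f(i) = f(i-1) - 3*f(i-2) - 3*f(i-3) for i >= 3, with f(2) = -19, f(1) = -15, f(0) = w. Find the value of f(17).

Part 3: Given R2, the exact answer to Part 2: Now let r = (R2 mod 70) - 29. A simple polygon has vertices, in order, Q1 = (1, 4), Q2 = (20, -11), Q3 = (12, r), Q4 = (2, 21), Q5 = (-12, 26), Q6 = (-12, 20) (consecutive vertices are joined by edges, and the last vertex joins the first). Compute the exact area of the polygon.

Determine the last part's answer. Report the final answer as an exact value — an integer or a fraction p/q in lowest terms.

Part 1: 36525 = 3 * 5^2 * 487; sigma = (1 + 3) * (1 + 5 + 25) * (1 + 487) = 4 * 31 * 488 = 60512; answer 60512
Part 2: R1 = 60512; w = -16; f(3) = 1*(-19) - 3*(-15) - 3*(-16) = 74; iterating: f(3)=74, f(4)=176, f(5)=11, f(6)=-739, f(7)=-1300, f(8)=884, f(9)=7001, f(10)=8249, f(11)=-15406, f(12)=-61156, f(13)=-39685, f(14)=190001, f(15)=492524, f(16)=41576, f(17)=-2005999; answer -2005999
Part 3: R2 = -2005999; r = 32; cross terms: (1*-11 - 20*4)=-91, (20*32 - 12*-11)=772, (12*21 - 2*32)=188, (2*26 - -12*21)=304, (-12*20 - -12*26)=72, (-12*4 - 1*20)=-68; twice the area = |1177| = 1177; area = 1177/2; answer 1177/2

1177/2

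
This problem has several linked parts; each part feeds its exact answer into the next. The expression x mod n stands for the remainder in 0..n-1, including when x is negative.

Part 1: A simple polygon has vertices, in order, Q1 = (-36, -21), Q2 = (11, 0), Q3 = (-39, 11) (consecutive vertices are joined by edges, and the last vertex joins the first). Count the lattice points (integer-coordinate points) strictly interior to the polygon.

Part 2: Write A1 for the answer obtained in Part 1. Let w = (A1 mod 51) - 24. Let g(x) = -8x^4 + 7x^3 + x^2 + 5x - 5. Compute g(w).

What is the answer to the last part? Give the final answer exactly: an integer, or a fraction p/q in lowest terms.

-11879

Part 1: cross terms: (-36*0 - 11*-21)=231, (11*11 - -39*0)=121, (-39*-21 - -36*11)=1215; twice the area = |1567| = 1567; area = 1567/2; boundary points = 1 + 1 + 1 = 3; strictly interior points = area - boundary/2 + 1 = 783; answer 783
Part 2: A1 = 783; w = -6; -8*(-6)^4 + 7*(-6)^3 + 1*(-6)^2 + 5*(-6)^1 - 5 = (-10368) + (-1512) + (36) + (-30) + (-5) = -11879; answer -11879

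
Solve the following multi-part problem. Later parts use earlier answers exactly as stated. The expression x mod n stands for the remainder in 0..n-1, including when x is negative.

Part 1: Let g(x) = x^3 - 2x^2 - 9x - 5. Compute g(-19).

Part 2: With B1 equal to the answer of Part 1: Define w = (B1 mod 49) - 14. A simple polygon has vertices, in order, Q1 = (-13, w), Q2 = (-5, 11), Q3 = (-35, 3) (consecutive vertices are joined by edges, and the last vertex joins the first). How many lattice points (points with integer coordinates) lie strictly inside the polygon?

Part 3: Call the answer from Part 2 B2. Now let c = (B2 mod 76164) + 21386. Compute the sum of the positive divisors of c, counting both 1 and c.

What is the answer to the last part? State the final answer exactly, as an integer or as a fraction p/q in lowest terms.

21948

Part 1: 1*(-19)^3 - 2*(-19)^2 - 9*(-19)^1 - 5 = (-6859) + (-722) + (171) + (-5) = -7415; answer -7415
Part 2: B1 = -7415; w = 19; cross terms: (-13*11 - -5*19)=-48, (-5*3 - -35*11)=370, (-35*19 - -13*3)=-626; twice the area = |-304| = 304; area = 152; boundary points = 8 + 2 + 2 = 12; strictly interior points = area - boundary/2 + 1 = 147; answer 147
Part 3: B2 = 147; c = 21533; 21533 = 61 * 353; sigma = (1 + 61) * (1 + 353) = 62 * 354 = 21948; answer 21948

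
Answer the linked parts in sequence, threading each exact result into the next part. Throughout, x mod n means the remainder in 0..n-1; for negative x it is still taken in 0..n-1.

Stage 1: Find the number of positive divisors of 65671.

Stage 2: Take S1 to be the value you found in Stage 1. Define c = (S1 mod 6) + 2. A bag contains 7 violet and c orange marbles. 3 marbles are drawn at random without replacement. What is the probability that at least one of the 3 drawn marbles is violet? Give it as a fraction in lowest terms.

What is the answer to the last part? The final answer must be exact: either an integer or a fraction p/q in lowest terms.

Stage 1: 65671 = 17 * 3863; number of divisors = (1+1) * (1+1) = 4; answer 4
Stage 2: S1 = 4; c = 6; total draws C(13,3) = 286; complement C(6,3) = 20; favorable 286 - 20 = 266; P = 133/143; answer 133/143

133/143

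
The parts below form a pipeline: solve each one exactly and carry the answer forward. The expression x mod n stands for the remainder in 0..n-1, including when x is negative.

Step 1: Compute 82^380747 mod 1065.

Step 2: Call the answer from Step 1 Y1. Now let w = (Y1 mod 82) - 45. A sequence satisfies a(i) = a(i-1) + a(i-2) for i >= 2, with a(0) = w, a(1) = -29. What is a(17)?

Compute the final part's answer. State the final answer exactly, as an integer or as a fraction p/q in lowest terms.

-53222

Step 1: squarings mod 1065: 82^1=82, 82^2=334, 82^4=796, 82^8=1006, 82^16=286, 82^32=856, 82^64=16, 82^128=256, 82^256=571, 82^512=151, 82^1024=436, 82^2048=526, 82^4096=841, 82^8192=121, 82^16384=796, 82^32768=1006, 82^65536=286, 82^131072=856, 82^262144=16; 82^380747 = 82^1 * 82^2 * 82^8 * 82^64 * 82^256 * 82^512 * 82^1024 * 82^2048 * 82^16384 * 82^32768 * 82^65536 * 82^262144 = 448 (mod 1065); answer 448
Step 2: Y1 = 448; w = -7; a(2) = 1*(-29) + 1*(-7) = -36; iterating: a(2)=-36, a(3)=-65, a(4)=-101, a(5)=-166, a(6)=-267, a(7)=-433, a(8)=-700, a(9)=-1133, a(10)=-1833, a(11)=-2966, a(12)=-4799, a(13)=-7765, a(14)=-12564, a(15)=-20329, a(16)=-32893, a(17)=-53222; answer -53222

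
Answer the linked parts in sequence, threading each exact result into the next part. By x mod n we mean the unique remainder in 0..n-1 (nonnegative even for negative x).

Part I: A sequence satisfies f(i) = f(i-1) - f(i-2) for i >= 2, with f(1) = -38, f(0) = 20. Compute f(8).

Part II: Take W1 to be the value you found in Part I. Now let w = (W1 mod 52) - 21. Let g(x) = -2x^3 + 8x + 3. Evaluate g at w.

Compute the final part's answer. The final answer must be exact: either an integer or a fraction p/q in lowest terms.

Part I: f(2) = 1*(-38) - 1*(20) = -58; iterating: f(2)=-58, f(3)=-20, f(4)=38, f(5)=58, f(6)=20, f(7)=-38, f(8)=-58; answer -58
Part II: W1 = -58; w = 25; -2*(25)^3 + 8*(25)^1 + 3 = (-31250) + (200) + (3) = -31047; answer -31047

-31047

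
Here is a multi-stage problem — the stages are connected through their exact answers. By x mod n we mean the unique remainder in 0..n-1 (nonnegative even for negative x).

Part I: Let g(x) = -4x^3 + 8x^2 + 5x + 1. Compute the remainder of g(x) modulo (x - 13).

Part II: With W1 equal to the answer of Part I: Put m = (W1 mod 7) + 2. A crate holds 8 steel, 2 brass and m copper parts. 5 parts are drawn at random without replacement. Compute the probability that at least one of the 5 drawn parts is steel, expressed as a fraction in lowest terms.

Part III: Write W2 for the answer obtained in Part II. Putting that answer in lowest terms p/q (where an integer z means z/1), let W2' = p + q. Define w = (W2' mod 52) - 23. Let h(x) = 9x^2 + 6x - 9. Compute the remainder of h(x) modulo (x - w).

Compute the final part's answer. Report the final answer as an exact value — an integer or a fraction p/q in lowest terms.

39

Part I: remainder = value at the root: -4*(13)^3 + 8*(13)^2 + 5*(13)^1 + 1 = (-8788) + (1352) + (65) + (1) = -7370; answer -7370
Part II: W1 = -7370; m = 3; total draws C(13,5) = 1287; complement C(5,5) = 1; favorable 1287 - 1 = 1286; P = 1286/1287; answer 1286/1287
Part III: W2 = 1286/1287; threaded value p + q = 2573; w = 2; remainder = value at the root: 9*(2)^2 + 6*(2)^1 - 9 = (36) + (12) + (-9) = 39; answer 39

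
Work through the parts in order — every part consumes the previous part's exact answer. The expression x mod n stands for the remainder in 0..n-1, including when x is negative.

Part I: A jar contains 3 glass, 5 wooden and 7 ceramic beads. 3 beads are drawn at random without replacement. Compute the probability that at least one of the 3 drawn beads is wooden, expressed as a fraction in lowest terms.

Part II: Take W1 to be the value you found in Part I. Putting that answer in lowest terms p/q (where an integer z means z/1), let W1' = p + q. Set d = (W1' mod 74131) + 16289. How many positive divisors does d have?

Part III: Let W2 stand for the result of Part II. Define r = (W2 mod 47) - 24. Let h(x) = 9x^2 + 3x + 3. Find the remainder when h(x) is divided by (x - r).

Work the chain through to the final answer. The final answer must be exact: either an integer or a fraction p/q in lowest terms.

4293

Part I: total draws C(15,3) = 455; complement C(10,3) = 120; favorable 455 - 120 = 335; P = 67/91; answer 67/91
Part II: W1 = 67/91; threaded value p + q = 158; d = 16447; 16447 is prime, so its only divisors are 1 and 16447; count = 2; answer 2
Part III: W2 = 2; r = -22; remainder = value at the root: 9*(-22)^2 + 3*(-22)^1 + 3 = (4356) + (-66) + (3) = 4293; answer 4293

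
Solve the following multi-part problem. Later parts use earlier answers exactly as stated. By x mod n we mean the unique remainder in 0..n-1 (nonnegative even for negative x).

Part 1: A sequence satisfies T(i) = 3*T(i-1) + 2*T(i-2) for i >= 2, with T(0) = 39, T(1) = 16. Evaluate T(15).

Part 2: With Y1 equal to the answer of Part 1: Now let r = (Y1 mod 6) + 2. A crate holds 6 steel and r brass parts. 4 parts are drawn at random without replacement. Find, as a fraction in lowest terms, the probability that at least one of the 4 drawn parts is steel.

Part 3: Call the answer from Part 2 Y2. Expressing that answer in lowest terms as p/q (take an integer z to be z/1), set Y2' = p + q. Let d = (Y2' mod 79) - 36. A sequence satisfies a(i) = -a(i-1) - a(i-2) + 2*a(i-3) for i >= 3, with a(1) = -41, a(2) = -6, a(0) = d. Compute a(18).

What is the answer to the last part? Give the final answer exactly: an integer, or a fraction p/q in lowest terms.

Part 1: T(2) = 3*(16) + 2*(39) = 126; iterating: T(2)=126, T(3)=410, T(4)=1482, T(5)=5266, T(6)=18762, T(7)=66818, T(8)=237978, T(9)=847570, T(10)=3018666, T(11)=10751138, T(12)=38290746, T(13)=136374514, T(14)=485705034, T(15)=1729864130; answer 1729864130
Part 2: Y1 = 1729864130; r = 4; total draws C(10,4) = 210; complement C(4,4) = 1; favorable 210 - 1 = 209; P = 209/210; answer 209/210
Part 3: Y2 = 209/210; threaded value p + q = 419; d = -12; a(3) = -1*(-6) - 1*(-41) + 2*(-12) = 23; iterating: a(3)=23, a(4)=-99, a(5)=64, a(6)=81, a(7)=-343, a(8)=390, a(9)=115, a(10)=-1191, a(11)=1856, a(12)=-435, a(13)=-3803, a(14)=7950, a(15)=-5017, a(16)=-10539, a(17)=31456, a(18)=-30951; answer -30951

-30951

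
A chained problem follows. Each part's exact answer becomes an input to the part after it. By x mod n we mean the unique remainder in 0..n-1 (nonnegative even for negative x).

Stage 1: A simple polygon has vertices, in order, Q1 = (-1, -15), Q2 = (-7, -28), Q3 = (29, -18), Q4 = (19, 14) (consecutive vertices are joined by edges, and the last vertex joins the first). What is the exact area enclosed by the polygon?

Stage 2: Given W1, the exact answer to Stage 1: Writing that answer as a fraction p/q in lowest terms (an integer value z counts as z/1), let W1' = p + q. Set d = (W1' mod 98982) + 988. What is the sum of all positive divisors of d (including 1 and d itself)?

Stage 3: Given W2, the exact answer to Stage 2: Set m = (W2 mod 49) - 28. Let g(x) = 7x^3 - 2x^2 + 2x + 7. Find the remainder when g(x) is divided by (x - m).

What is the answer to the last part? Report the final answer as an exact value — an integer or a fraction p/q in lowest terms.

11839

Stage 1: cross terms: (-1*-28 - -7*-15)=-77, (-7*-18 - 29*-28)=938, (29*14 - 19*-18)=748, (19*-15 - -1*14)=-271; twice the area = |1338| = 1338; area = 669; answer 669
Stage 2: W1 = 669; threaded value p + q = 670; d = 1658; 1658 = 2 * 829; sigma = (1 + 2) * (1 + 829) = 3 * 830 = 2490; answer 2490
Stage 3: W2 = 2490; m = 12; remainder = value at the root: 7*(12)^3 - 2*(12)^2 + 2*(12)^1 + 7 = (12096) + (-288) + (24) + (7) = 11839; answer 11839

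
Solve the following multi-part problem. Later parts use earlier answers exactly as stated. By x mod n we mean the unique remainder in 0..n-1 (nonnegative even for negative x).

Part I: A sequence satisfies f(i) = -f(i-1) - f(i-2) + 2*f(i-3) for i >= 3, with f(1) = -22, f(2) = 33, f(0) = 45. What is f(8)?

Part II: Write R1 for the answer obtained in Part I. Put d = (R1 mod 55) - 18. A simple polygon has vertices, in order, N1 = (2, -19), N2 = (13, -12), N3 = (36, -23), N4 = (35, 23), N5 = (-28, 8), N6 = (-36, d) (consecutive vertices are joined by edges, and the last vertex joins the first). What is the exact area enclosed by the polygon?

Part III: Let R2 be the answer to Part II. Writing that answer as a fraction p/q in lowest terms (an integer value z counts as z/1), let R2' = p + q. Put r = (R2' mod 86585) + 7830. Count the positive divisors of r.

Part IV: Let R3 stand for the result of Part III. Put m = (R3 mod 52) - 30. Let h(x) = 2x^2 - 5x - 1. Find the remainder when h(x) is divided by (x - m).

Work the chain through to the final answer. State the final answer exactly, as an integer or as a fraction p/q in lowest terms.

1481

Part I: f(3) = -1*(33) - 1*(-22) + 2*(45) = 79; iterating: f(3)=79, f(4)=-156, f(5)=143, f(6)=171, f(7)=-626, f(8)=741; answer 741
Part II: R1 = 741; d = 8; cross terms: (2*-12 - 13*-19)=223, (13*-23 - 36*-12)=133, (36*23 - 35*-23)=1633, (35*8 - -28*23)=924, (-28*8 - -36*8)=64, (-36*-19 - 2*8)=668; twice the area = |3645| = 3645; area = 3645/2; answer 3645/2
Part III: R2 = 3645/2; threaded value p + q = 3647; r = 11477; 11477 = 23 * 499; number of divisors = (1+1) * (1+1) = 4; answer 4
Part IV: R3 = 4; m = -26; remainder = value at the root: 2*(-26)^2 - 5*(-26)^1 - 1 = (1352) + (130) + (-1) = 1481; answer 1481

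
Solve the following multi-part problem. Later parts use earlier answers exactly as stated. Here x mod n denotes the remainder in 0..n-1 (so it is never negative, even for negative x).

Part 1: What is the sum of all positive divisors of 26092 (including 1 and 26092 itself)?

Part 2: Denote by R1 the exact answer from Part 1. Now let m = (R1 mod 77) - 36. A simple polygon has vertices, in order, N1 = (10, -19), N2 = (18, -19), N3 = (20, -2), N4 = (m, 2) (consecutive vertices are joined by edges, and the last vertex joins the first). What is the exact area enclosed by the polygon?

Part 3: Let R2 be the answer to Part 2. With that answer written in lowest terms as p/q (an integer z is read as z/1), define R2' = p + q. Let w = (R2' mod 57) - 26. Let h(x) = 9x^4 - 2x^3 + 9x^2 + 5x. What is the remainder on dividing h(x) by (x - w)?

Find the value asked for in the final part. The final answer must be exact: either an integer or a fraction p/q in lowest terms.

Part 1: 26092 = 2^2 * 11 * 593; sigma = (1 + 2 + 4) * (1 + 11) * (1 + 593) = 7 * 12 * 594 = 49896; answer 49896
Part 2: R1 = 49896; m = -36; cross terms: (10*-19 - 18*-19)=152, (18*-2 - 20*-19)=344, (20*2 - -36*-2)=-32, (-36*-19 - 10*2)=664; twice the area = |1128| = 1128; area = 564; answer 564
Part 3: R2 = 564; threaded value p + q = 565; w = 26; remainder = value at the root: 9*(26)^4 - 2*(26)^3 + 9*(26)^2 + 5*(26)^1 = (4112784) + (-35152) + (6084) + (130) = 4083846; answer 4083846

4083846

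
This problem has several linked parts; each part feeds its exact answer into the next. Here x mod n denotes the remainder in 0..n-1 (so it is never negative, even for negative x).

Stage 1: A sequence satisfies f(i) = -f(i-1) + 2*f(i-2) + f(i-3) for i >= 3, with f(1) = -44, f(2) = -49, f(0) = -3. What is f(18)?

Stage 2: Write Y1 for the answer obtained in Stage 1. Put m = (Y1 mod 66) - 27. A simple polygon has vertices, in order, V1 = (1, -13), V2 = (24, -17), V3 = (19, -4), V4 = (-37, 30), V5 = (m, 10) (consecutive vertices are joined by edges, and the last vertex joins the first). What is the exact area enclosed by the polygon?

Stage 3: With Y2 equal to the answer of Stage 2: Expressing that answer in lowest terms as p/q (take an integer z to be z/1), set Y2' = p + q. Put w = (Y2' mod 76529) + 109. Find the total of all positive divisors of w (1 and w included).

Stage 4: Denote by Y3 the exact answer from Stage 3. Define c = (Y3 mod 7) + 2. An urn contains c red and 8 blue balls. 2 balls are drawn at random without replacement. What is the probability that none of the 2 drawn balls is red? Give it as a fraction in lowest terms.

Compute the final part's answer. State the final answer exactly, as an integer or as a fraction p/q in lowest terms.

Stage 1: f(3) = -1*(-49) + 2*(-44) + 1*(-3) = -42; iterating: f(3)=-42, f(4)=-100, f(5)=-33, f(6)=-209, f(7)=43, f(8)=-494, f(9)=371, f(10)=-1316, f(11)=1564, f(12)=-3825, f(13)=5637, f(14)=-11723, f(15)=19172, f(16)=-36981, f(17)=63602, f(18)=-118392; answer -118392
Stage 2: Y1 = -118392; m = -15; cross terms: (1*-17 - 24*-13)=295, (24*-4 - 19*-17)=227, (19*30 - -37*-4)=422, (-37*10 - -15*30)=80, (-15*-13 - 1*10)=185; twice the area = |1209| = 1209; area = 1209/2; answer 1209/2
Stage 3: Y2 = 1209/2; threaded value p + q = 1211; w = 1320; 1320 = 2^3 * 3 * 5 * 11; sigma = (1 + 2 + 4 + 8) * (1 + 3) * (1 + 5) * (1 + 11) = 15 * 4 * 6 * 12 = 4320; answer 4320
Stage 4: Y3 = 4320; c = 3; total draws C(11,2) = 55; favorable C(8,2) = 28; P = 28/55; answer 28/55

28/55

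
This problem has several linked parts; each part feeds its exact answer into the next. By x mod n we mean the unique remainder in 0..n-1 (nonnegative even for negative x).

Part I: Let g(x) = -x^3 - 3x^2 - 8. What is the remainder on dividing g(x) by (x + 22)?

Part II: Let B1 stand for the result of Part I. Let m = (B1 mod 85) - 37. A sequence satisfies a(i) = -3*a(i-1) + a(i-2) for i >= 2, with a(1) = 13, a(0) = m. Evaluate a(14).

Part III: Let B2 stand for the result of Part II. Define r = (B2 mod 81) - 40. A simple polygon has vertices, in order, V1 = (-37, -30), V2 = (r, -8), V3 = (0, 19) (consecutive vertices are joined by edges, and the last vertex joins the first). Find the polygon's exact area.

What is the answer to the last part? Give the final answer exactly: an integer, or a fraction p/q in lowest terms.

2763/2

Part I: remainder = value at the root: -1*(-22)^3 - 3*(-22)^2 - 8 = (10648) + (-1452) + (-8) = 9188; answer 9188
Part II: B1 = 9188; m = -29; a(2) = -3*(13) + 1*(-29) = -68; iterating: a(2)=-68, a(3)=217, a(4)=-719, a(5)=2374, a(6)=-7841, a(7)=25897, a(8)=-85532, a(9)=282493, a(10)=-933011, a(11)=3081526, a(12)=-10177589, a(13)=33614293, a(14)=-111020468; answer -111020468
Part III: B2 = -111020468; r = 36; cross terms: (-37*-8 - 36*-30)=1376, (36*19 - 0*-8)=684, (0*-30 - -37*19)=703; twice the area = |2763| = 2763; area = 2763/2; answer 2763/2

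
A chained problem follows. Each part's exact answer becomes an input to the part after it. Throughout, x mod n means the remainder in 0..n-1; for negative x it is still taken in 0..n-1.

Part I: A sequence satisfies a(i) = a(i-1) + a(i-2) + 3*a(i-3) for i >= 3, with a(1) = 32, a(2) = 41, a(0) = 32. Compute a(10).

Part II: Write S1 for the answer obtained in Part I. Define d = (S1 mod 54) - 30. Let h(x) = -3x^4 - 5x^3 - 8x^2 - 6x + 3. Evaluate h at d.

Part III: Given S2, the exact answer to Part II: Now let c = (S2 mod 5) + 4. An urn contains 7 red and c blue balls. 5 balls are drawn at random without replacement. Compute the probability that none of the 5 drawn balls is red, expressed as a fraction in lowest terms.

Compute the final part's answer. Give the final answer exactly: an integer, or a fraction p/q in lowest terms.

Part I: a(3) = 1*(41) + 1*(32) + 3*(32) = 169; iterating: a(3)=169, a(4)=306, a(5)=598, a(6)=1411, a(7)=2927, a(8)=6132, a(9)=13292, a(10)=28205; answer 28205
Part II: S1 = 28205; d = -13; -3*(-13)^4 - 5*(-13)^3 - 8*(-13)^2 - 6*(-13)^1 + 3 = (-85683) + (10985) + (-1352) + (78) + (3) = -75969; answer -75969
Part III: S2 = -75969; c = 5; total draws C(12,5) = 792; favorable C(5,5) = 1; P = 1/792; answer 1/792

1/792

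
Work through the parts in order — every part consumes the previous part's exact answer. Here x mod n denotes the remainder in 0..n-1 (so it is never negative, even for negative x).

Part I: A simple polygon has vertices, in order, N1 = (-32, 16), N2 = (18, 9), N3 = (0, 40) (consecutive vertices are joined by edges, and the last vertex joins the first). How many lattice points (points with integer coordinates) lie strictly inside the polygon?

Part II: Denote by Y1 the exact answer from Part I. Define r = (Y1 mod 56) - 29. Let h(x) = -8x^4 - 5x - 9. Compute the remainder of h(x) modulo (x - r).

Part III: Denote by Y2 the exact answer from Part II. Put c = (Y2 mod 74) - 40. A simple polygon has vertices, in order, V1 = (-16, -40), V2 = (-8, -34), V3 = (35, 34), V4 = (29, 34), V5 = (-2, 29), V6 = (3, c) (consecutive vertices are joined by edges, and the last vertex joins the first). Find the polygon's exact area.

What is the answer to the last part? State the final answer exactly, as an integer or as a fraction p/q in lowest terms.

1178

Part I: cross terms: (-32*9 - 18*16)=-576, (18*40 - 0*9)=720, (0*16 - -32*40)=1280; twice the area = |1424| = 1424; area = 712; boundary points = 1 + 1 + 8 = 10; strictly interior points = area - boundary/2 + 1 = 708; answer 708
Part II: Y1 = 708; r = 7; remainder = value at the root: -8*(7)^4 - 5*(7)^1 - 9 = (-19208) + (-35) + (-9) = -19252; answer -19252
Part III: Y2 = -19252; c = 22; cross terms: (-16*-34 - -8*-40)=224, (-8*34 - 35*-34)=918, (35*34 - 29*34)=204, (29*29 - -2*34)=909, (-2*22 - 3*29)=-131, (3*-40 - -16*22)=232; twice the area = |2356| = 2356; area = 1178; answer 1178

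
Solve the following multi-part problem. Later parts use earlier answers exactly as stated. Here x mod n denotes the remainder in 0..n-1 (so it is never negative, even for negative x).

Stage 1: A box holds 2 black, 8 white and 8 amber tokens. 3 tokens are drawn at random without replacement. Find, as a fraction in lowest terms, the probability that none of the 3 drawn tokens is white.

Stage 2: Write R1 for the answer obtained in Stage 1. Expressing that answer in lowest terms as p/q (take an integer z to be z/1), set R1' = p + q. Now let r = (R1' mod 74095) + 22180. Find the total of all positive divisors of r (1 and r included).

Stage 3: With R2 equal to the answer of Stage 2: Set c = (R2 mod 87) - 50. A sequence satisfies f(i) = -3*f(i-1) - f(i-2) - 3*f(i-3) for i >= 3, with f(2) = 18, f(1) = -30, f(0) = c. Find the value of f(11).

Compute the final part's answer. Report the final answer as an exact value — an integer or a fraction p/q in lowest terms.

-389700

Stage 1: total draws C(18,3) = 816; favorable C(10,3) = 120; P = 5/34; answer 5/34
Stage 2: R1 = 5/34; threaded value p + q = 39; r = 22219; 22219 = 17 * 1307; sigma = (1 + 17) * (1 + 1307) = 18 * 1308 = 23544; answer 23544
Stage 3: R2 = 23544; c = 4; f(3) = -3*(18) - 1*(-30) - 3*(4) = -36; iterating: f(3)=-36, f(4)=180, f(5)=-558, f(6)=1602, f(7)=-4788, f(8)=14436, f(9)=-43326, f(10)=129906, f(11)=-389700; answer -389700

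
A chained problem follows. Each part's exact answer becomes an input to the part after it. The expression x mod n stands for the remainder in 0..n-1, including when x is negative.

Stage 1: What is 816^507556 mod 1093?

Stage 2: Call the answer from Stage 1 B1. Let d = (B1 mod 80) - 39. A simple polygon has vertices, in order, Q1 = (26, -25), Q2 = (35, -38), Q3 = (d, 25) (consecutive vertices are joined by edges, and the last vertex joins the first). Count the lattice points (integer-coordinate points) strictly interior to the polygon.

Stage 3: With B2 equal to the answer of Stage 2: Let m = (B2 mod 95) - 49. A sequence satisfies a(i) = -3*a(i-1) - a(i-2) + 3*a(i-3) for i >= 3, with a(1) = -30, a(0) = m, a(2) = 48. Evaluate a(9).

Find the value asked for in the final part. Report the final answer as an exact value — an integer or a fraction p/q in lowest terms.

Stage 1: squarings mod 1093: 816^1=816, 816^2=219, 816^4=962, 816^8=766, 816^16=908, 816^32=342, 816^64=13, 816^128=169, 816^256=143, 816^512=775, 816^1024=568, 816^2048=189, 816^4096=745, 816^8192=874, 816^16384=962, 816^32768=766, 816^65536=908, 816^131072=342, 816^262144=13; 816^507556 = 816^4 * 816^32 * 816^128 * 816^512 * 816^1024 * 816^2048 * 816^4096 * 816^8192 * 816^32768 * 816^65536 * 816^131072 * 816^262144 = 568 (mod 1093); answer 568
Stage 2: B1 = 568; d = -31; cross terms: (26*-38 - 35*-25)=-113, (35*25 - -31*-38)=-303, (-31*-25 - 26*25)=125; twice the area = |-291| = 291; area = 291/2; boundary points = 1 + 3 + 1 = 5; strictly interior points = area - boundary/2 + 1 = 144; answer 144
Stage 3: B2 = 144; m = 0; a(3) = -3*(48) - 1*(-30) + 3*(0) = -114; iterating: a(3)=-114, a(4)=204, a(5)=-354, a(6)=516, a(7)=-582, a(8)=168, a(9)=1626; answer 1626

1626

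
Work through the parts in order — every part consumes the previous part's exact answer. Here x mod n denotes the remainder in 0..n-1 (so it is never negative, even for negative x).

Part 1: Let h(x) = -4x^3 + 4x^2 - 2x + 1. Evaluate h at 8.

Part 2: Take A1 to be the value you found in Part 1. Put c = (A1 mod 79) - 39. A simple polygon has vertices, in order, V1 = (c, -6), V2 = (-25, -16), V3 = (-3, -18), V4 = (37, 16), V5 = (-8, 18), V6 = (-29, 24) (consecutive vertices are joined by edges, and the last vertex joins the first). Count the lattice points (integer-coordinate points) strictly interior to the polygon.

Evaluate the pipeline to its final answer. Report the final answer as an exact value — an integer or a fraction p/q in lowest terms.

Part 1: -4*(8)^3 + 4*(8)^2 - 2*(8)^1 + 1 = (-2048) + (256) + (-16) + (1) = -1807; answer -1807
Part 2: A1 = -1807; c = -29; cross terms: (-29*-16 - -25*-6)=314, (-25*-18 - -3*-16)=402, (-3*16 - 37*-18)=618, (37*18 - -8*16)=794, (-8*24 - -29*18)=330, (-29*-6 - -29*24)=870; twice the area = |3328| = 3328; area = 1664; boundary points = 2 + 2 + 2 + 1 + 3 + 30 = 40; strictly interior points = area - boundary/2 + 1 = 1645; answer 1645

1645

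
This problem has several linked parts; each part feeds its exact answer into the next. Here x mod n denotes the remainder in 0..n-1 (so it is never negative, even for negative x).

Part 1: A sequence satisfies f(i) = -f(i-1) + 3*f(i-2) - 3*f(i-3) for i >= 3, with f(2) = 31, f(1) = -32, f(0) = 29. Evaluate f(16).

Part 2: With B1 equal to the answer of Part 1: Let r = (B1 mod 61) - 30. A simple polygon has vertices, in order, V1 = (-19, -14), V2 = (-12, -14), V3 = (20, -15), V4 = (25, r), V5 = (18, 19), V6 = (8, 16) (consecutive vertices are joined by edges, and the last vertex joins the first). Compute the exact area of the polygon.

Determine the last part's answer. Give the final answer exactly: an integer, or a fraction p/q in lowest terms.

Part 1: f(3) = -1*(31) + 3*(-32) - 3*(29) = -214; iterating: f(3)=-214, f(4)=403, f(5)=-1138, f(6)=2989, f(7)=-7612, f(8)=19993, f(9)=-51796, f(10)=134611, f(11)=-349978, f(12)=909199, f(13)=-2362966, f(14)=6140497, f(15)=-15956992, f(16)=41467381; answer 41467381
Part 2: B1 = 41467381; r = -22; cross terms: (-19*-14 - -12*-14)=98, (-12*-15 - 20*-14)=460, (20*-22 - 25*-15)=-65, (25*19 - 18*-22)=871, (18*16 - 8*19)=136, (8*-14 - -19*16)=192; twice the area = |1692| = 1692; area = 846; answer 846

846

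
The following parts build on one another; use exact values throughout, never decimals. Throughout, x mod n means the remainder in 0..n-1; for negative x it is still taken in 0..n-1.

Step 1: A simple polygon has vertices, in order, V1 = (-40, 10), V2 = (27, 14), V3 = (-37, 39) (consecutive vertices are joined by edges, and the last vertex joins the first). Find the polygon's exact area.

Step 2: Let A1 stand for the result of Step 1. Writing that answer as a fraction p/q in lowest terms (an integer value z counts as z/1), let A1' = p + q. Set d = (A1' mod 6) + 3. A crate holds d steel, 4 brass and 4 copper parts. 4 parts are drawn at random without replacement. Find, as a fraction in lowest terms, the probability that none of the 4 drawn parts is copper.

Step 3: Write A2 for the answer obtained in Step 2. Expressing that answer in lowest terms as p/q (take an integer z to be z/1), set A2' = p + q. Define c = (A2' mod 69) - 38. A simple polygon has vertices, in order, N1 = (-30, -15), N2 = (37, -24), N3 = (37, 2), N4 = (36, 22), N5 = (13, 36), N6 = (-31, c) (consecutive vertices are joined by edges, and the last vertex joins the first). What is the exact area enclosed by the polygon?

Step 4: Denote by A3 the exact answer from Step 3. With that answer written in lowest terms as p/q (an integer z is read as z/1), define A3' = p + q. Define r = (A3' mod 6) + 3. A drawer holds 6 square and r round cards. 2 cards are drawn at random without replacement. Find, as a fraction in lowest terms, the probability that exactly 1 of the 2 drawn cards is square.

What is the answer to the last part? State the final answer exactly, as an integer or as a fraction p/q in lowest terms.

48/91

Step 1: cross terms: (-40*14 - 27*10)=-830, (27*39 - -37*14)=1571, (-37*10 - -40*39)=1190; twice the area = |1931| = 1931; area = 1931/2; answer 1931/2
Step 2: A1 = 1931/2; threaded value p + q = 1933; d = 4; total draws C(12,4) = 495; favorable C(8,4) = 70; P = 14/99; answer 14/99
Step 3: A2 = 14/99; threaded value p + q = 113; c = 6; cross terms: (-30*-24 - 37*-15)=1275, (37*2 - 37*-24)=962, (37*22 - 36*2)=742, (36*36 - 13*22)=1010, (13*6 - -31*36)=1194, (-31*-15 - -30*6)=645; twice the area = |5828| = 5828; area = 2914; answer 2914
Step 4: A3 = 2914; threaded value p + q = 2915; r = 8; total draws C(14,2) = 91; favorable C(6,1)*C(8,1) = 48; P = 48/91; answer 48/91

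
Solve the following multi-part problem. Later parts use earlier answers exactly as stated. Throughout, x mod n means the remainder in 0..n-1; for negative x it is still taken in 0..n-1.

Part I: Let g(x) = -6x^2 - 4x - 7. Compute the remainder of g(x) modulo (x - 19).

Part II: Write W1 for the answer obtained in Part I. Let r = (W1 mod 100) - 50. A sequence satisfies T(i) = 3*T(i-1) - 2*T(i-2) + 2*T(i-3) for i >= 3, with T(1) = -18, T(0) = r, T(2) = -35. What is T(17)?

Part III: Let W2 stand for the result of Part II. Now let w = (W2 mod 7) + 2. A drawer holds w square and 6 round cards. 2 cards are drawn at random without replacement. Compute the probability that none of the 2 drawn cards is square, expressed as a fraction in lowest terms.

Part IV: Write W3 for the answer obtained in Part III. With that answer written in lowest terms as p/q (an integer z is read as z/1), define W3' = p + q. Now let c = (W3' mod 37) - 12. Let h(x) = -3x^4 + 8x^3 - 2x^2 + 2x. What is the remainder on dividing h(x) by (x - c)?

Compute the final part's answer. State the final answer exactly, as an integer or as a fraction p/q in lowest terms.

Part I: remainder = value at the root: -6*(19)^2 - 4*(19)^1 - 7 = (-2166) + (-76) + (-7) = -2249; answer -2249
Part II: W1 = -2249; r = 1; T(3) = 3*(-35) - 2*(-18) + 2*(1) = -67; iterating: T(3)=-67, T(4)=-167, T(5)=-437, T(6)=-1111, T(7)=-2793, T(8)=-7031, T(9)=-17729, T(10)=-44711, T(11)=-112737, T(12)=-284247, T(13)=-716689, T(14)=-1807047, T(15)=-4556257, T(16)=-11488055, T(17)=-28965745; answer -28965745
Part III: W2 = -28965745; w = 5; total draws C(11,2) = 55; favorable C(6,2) = 15; P = 3/11; answer 3/11
Part IV: W3 = 3/11; threaded value p + q = 14; c = 2; remainder = value at the root: -3*(2)^4 + 8*(2)^3 - 2*(2)^2 + 2*(2)^1 = (-48) + (64) + (-8) + (4) = 12; answer 12

12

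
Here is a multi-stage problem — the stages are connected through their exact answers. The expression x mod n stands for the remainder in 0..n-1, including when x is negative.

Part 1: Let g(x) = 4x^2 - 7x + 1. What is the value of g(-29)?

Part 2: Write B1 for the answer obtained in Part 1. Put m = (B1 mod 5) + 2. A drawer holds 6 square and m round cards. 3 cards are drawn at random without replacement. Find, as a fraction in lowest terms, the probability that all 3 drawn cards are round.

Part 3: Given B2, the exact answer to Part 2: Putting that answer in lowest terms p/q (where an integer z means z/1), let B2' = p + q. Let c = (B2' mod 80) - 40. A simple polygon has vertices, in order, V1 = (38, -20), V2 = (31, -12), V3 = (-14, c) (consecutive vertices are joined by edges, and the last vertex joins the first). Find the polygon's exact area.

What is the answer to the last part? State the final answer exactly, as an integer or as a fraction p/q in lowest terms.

311/2

Part 1: 4*(-29)^2 - 7*(-29)^1 + 1 = (3364) + (203) + (1) = 3568; answer 3568
Part 2: B1 = 3568; m = 5; total draws C(11,3) = 165; favorable C(5,3) = 10; P = 2/33; answer 2/33
Part 3: B2 = 2/33; threaded value p + q = 35; c = -5; cross terms: (38*-12 - 31*-20)=164, (31*-5 - -14*-12)=-323, (-14*-20 - 38*-5)=470; twice the area = |311| = 311; area = 311/2; answer 311/2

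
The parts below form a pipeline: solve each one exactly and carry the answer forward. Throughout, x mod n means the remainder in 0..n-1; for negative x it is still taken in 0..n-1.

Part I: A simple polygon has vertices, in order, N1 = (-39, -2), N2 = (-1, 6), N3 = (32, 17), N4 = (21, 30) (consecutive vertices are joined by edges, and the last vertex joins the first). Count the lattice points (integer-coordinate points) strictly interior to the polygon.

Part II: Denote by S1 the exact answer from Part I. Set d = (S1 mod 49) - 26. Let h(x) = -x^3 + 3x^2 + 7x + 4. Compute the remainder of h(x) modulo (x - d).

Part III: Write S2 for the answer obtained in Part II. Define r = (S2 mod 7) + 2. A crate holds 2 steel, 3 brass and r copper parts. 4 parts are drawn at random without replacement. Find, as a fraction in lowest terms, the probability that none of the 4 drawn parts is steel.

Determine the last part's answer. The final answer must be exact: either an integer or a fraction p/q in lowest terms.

Part I: cross terms: (-39*6 - -1*-2)=-236, (-1*17 - 32*6)=-209, (32*30 - 21*17)=603, (21*-2 - -39*30)=1128; twice the area = |1286| = 1286; area = 643; boundary points = 2 + 11 + 1 + 4 = 18; strictly interior points = area - boundary/2 + 1 = 635; answer 635
Part II: S1 = 635; d = 21; remainder = value at the root: -1*(21)^3 + 3*(21)^2 + 7*(21)^1 + 4 = (-9261) + (1323) + (147) + (4) = -7787; answer -7787
Part III: S2 = -7787; r = 6; total draws C(11,4) = 330; favorable C(9,4) = 126; P = 21/55; answer 21/55

21/55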